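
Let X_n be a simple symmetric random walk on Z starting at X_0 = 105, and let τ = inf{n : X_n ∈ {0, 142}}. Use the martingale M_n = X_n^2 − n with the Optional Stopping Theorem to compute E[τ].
E[τ] = 3885

M_n = X_n^2 − n is a martingale (since E[X_{n+1}^2 | F_n] = X_n^2 + 1). By OST (τ has finite mean in a bounded region), E[M_τ] = E[M_0] = X_0^2 − 0 = 105^2 = 11025. Also E[M_τ] = E[X_τ^2] − E[τ]. The walk exits at 0 or 142, with P(hit 142 first) = 105/142, so E[X_τ^2] = 142^2 · 105/142 + 0 = 14910. Thus E[τ] = E[X_τ^2] − E[M_τ] = 14910 − 11025 = 3885 = 105(142 − 105) = 3885.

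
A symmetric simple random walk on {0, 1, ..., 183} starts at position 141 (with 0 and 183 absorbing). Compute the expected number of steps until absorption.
E[τ | X_0 = 141] = 5922

Let v_k = E[τ | X_0 = k]. Boundary: v_0 = v_183 = 0. Recurrence: v_k = 1 + (v_{k-1} + v_{k+1})/2 for 1 ≤ k ≤ 182. The particular solution to v_k − (v_{k-1} + v_{k+1})/2 = 1 is v_k = −k^2. Adding homogeneous solution A + B k and matching boundaries gives v_k = k (183 − k). Substituting k = 141: v_141 = 141 · 42 = 5922.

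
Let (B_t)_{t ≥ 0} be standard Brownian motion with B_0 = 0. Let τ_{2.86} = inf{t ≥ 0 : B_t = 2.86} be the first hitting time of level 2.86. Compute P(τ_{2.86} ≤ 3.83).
P(τ_{2.86} ≤ 3.83) = 2(1 − Φ(2.86/√3.83)) = 2(1 − Φ(1.4614)) ≈ 0.1439

By the reflection principle for standard BM, P(τ_b ≤ t) = 2 · P(B_t ≥ b). Since B_t ~ N(0, t), P(B_t ≥ 2.86) = 1 − Φ(2.86/√t) = 1 − Φ(2.86/√3.83) = 1 − Φ(1.4614) ≈ 0.07195. Doubling: P(τ_{2.86} ≤ 3.83) ≈ 2 · 0.07195 = 0.14390 ≈ 0.1439.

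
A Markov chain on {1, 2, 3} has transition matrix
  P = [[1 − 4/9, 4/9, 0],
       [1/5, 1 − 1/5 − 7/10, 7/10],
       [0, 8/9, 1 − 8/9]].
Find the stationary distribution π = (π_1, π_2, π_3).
π = (36/179, 80/179, 63/179)

This is a birth-death chain on three states, which satisfies detailed balance: π_1 · P_{12} = π_2 · P_{21} and π_2 · P_{23} = π_3 · P_{32}.
From π_1 · 4/9 = π_2 · 1/5: π_2/π_1 = (4/9)/(1/5) = 20/9.
From π_2 · 7/10 = π_3 · 8/9: π_3/π_2 = (7/10)/(8/9) = 63/80.
Take π_1 proportional to 1; then unnormalized π = (1, 20/9, 7/4). Normalize by dividing by the sum 179/36:
  π = (36/179, 80/179, 63/179).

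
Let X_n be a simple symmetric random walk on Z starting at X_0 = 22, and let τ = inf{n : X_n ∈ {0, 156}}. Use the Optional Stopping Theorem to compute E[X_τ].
E[X_τ] = 22

X_n is a martingale and τ is a bounded-mean stopping time (indeed τ is finite a.s. with bounded expectation since the walk is in a bounded region). By the OST, E[X_τ] = E[X_0] = 22. Equivalently: E[X_τ] = 156 · P(hit 156 first) + 0 · P(hit 0 first) = 156 · (22/156) = 22.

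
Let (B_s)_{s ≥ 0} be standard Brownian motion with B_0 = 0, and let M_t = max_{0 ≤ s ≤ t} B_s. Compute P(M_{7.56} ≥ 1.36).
P(M_{7.56} ≥ 1.36) = 2·P(B_{7.56} ≥ 1.36) = 2(1 − Φ(1.36/√7.56)) ≈ 0.6209

By the reflection principle for Brownian motion, P(M_t ≥ a) = 2 · P(B_t ≥ a) for a ≥ 0. Since B_t ~ N(0, t), P(B_t ≥ 1.36) = 1 − Φ(1.36/√t) = 1 − Φ(1.36/√7.56) = 1 − Φ(0.4946). So
  P(M_{7.56} ≥ 1.36) = 2(1 − Φ(0.4946)) ≈ 0.6209.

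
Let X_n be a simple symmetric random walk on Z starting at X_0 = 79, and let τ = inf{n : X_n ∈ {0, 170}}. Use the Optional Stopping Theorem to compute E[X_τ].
E[X_τ] = 79

X_n is a martingale and τ is a bounded-mean stopping time (indeed τ is finite a.s. with bounded expectation since the walk is in a bounded region). By the OST, E[X_τ] = E[X_0] = 79. Equivalently: E[X_τ] = 170 · P(hit 170 first) + 0 · P(hit 0 first) = 170 · (79/170) = 79.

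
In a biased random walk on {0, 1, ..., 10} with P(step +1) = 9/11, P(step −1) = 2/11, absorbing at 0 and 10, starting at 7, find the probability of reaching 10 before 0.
P(hit 10 before 0) = (1 − (2/9)^7) / (1 − (2/9)^10) = 498098727/498111911

Let u_k denote P(reach 10 before 0 | start at k). Boundary: u_0 = 0, u_10 = 1. Recurrence: u_k = 9/11·u_{k+1} + 2/11·u_{k-1} for 1 ≤ k ≤ 9. Try u_k = A + B·r^k with r = q/p = (2/11)/(9/11) = 2/9. Substitution satisfies the recurrence; boundary conditions give:
  u_k = (1 − r^k) / (1 − r^N) = (1 − (2/9)^7) / (1 − (2/9)^10) = 498098727/498111911.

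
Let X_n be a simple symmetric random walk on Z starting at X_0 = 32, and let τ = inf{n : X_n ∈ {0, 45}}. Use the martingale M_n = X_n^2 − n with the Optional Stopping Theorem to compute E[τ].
E[τ] = 416

M_n = X_n^2 − n is a martingale (since E[X_{n+1}^2 | F_n] = X_n^2 + 1). By OST (τ has finite mean in a bounded region), E[M_τ] = E[M_0] = X_0^2 − 0 = 32^2 = 1024. Also E[M_τ] = E[X_τ^2] − E[τ]. The walk exits at 0 or 45, with P(hit 45 first) = 32/45, so E[X_τ^2] = 45^2 · 32/45 + 0 = 1440. Thus E[τ] = E[X_τ^2] − E[M_τ] = 1440 − 1024 = 416 = 32(45 − 32) = 416.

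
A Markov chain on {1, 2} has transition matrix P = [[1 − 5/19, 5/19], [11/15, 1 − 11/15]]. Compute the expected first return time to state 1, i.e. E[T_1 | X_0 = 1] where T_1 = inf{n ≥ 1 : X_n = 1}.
E[T_1 | X_0 = 1] = 1/π_1 = 284/209

For an irreducible recurrent Markov chain with stationary distribution π, E[T_i | X_0 = i] = 1/π_i (Kac's formula). Here π_1 = (11/15)/(5/19 + 11/15) = (11/15)/(284/285) = 209/284, so E[T_1 | X_0 = 1] = 1/π_1 = (5/19 + 11/15)/(11/15) = (284/285)/(11/15) = 284/209.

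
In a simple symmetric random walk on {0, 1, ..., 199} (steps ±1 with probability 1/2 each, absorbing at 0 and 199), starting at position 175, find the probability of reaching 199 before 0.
P(hit 199 before 0) = 175/199

Let u_k = P(hit 199 before 0 | start at k). Then u_0 = 0, u_199 = 1, and u_k = u_{k-1}/2 + u_{k+1}/2 for 1 ≤ k ≤ 198. This harmonic recurrence is solved by u_k = k/199, giving u_175 = 175/199.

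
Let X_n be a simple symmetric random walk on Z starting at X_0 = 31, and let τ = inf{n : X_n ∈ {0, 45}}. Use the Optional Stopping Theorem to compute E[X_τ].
E[X_τ] = 31

X_n is a martingale and τ is a bounded-mean stopping time (indeed τ is finite a.s. with bounded expectation since the walk is in a bounded region). By the OST, E[X_τ] = E[X_0] = 31. Equivalently: E[X_τ] = 45 · P(hit 45 first) + 0 · P(hit 0 first) = 45 · (31/45) = 31.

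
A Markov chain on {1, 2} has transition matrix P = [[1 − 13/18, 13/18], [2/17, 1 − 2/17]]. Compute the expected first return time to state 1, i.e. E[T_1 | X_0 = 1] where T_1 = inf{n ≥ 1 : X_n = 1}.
E[T_1 | X_0 = 1] = 1/π_1 = 257/36

For an irreducible recurrent Markov chain with stationary distribution π, E[T_i | X_0 = i] = 1/π_i (Kac's formula). Here π_1 = (2/17)/(13/18 + 2/17) = (2/17)/(257/306) = 36/257, so E[T_1 | X_0 = 1] = 1/π_1 = (13/18 + 2/17)/(2/17) = (257/306)/(2/17) = 257/36.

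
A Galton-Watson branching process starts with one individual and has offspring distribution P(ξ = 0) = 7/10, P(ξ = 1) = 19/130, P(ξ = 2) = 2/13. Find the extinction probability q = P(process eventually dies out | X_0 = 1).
q = 1

Mean offspring μ = 0·7/10 + 1·19/130 + 2·2/13 = 59/130 ≤ 1. For μ ≤ 1 with offspring not concentrated at 1, the Galton-Watson process goes extinct almost surely, so q = 1.
(Algebraic check: The pgf is f(s) = 7/10 + 19/130·s + 2/13·s². The extinction probability q is the smallest fixed point of f in [0, 1]. Setting s = f(s):
  2/13·s² + (19/130 − 1)·s + 7/10 = 0
  2/13·s² − (7/10 + 2/13)·s + 7/10 = 0
which factors as (s − 1)·(2/13·s − 7/10) = 0, giving roots s = 1 and s = (7/10)/(2/13) = 91/20. Since 91/20 ≥ 1, the smallest root in [0, 1] is s = 1.)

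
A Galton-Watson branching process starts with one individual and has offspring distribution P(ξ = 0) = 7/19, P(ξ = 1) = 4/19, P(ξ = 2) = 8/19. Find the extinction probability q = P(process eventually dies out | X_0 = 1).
q = 7/8

The pgf is f(s) = 7/19 + 4/19·s + 8/19·s². The extinction probability q is the smallest fixed point of f in [0, 1]. Setting s = f(s):
  8/19·s² + (4/19 − 1)·s + 7/19 = 0
  8/19·s² − (7/19 + 8/19)·s + 7/19 = 0
which factors as (s − 1)·(8/19·s − 7/19) = 0, giving roots s = 1 and s = (7/19)/(8/19) = 7/8.
Mean offspring μ = 4/19 + 2·8/19 = 20/19 > 1 (supercritical), so q < 1. The extinction probability is the smaller root: q = (7/19)/(8/19) = 7/8.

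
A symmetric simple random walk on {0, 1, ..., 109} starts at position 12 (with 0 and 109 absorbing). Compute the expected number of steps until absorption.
E[τ | X_0 = 12] = 1164

Let v_k = E[τ | X_0 = k]. Boundary: v_0 = v_109 = 0. Recurrence: v_k = 1 + (v_{k-1} + v_{k+1})/2 for 1 ≤ k ≤ 108. The particular solution to v_k − (v_{k-1} + v_{k+1})/2 = 1 is v_k = −k^2. Adding homogeneous solution A + B k and matching boundaries gives v_k = k (109 − k). Substituting k = 12: v_12 = 12 · 97 = 1164.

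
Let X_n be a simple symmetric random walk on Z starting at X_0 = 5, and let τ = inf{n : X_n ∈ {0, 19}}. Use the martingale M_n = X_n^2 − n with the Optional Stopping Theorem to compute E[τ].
E[τ] = 70

M_n = X_n^2 − n is a martingale (since E[X_{n+1}^2 | F_n] = X_n^2 + 1). By OST (τ has finite mean in a bounded region), E[M_τ] = E[M_0] = X_0^2 − 0 = 5^2 = 25. Also E[M_τ] = E[X_τ^2] − E[τ]. The walk exits at 0 or 19, with P(hit 19 first) = 5/19, so E[X_τ^2] = 19^2 · 5/19 + 0 = 95. Thus E[τ] = E[X_τ^2] − E[M_τ] = 95 − 25 = 70 = 5(19 − 5) = 70.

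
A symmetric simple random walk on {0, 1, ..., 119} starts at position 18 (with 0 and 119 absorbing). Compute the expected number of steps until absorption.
E[τ | X_0 = 18] = 1818

Let v_k = E[τ | X_0 = k]. Boundary: v_0 = v_119 = 0. Recurrence: v_k = 1 + (v_{k-1} + v_{k+1})/2 for 1 ≤ k ≤ 118. The particular solution to v_k − (v_{k-1} + v_{k+1})/2 = 1 is v_k = −k^2. Adding homogeneous solution A + B k and matching boundaries gives v_k = k (119 − k). Substituting k = 18: v_18 = 18 · 101 = 1818.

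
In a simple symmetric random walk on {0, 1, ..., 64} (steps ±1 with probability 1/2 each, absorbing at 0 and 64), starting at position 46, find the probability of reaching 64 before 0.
P(hit 64 before 0) = 46/64 = 23/32

Let u_k = P(hit 64 before 0 | start at k). Then u_0 = 0, u_64 = 1, and u_k = u_{k-1}/2 + u_{k+1}/2 for 1 ≤ k ≤ 63. This harmonic recurrence is solved by u_k = k/64, giving u_46 = 46/64 = 23/32.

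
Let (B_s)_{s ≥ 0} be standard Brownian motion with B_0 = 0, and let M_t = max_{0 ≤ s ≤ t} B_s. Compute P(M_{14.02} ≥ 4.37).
P(M_{14.02} ≥ 4.37) = 2·P(B_{14.02} ≥ 4.37) = 2(1 − Φ(4.37/√14.02)) ≈ 0.2432

By the reflection principle for Brownian motion, P(M_t ≥ a) = 2 · P(B_t ≥ a) for a ≥ 0. Since B_t ~ N(0, t), P(B_t ≥ 4.37) = 1 − Φ(4.37/√t) = 1 − Φ(4.37/√14.02) = 1 − Φ(1.1671). So
  P(M_{14.02} ≥ 4.37) = 2(1 − Φ(1.1671)) ≈ 0.2432.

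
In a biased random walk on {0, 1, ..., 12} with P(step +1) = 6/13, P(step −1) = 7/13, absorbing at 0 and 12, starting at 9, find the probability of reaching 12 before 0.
P(hit 12 before 0) = (1 − (7/6)^9) / (1 − (7/6)^12) = 51492888/91846495

Let u_k denote P(reach 12 before 0 | start at k). Boundary: u_0 = 0, u_12 = 1. Recurrence: u_k = 6/13·u_{k+1} + 7/13·u_{k-1} for 1 ≤ k ≤ 11. Try u_k = A + B·r^k with r = q/p = (7/13)/(6/13) = 7/6. Substitution satisfies the recurrence; boundary conditions give:
  u_k = (1 − r^k) / (1 − r^N) = (1 − (7/6)^9) / (1 − (7/6)^12) = 51492888/91846495.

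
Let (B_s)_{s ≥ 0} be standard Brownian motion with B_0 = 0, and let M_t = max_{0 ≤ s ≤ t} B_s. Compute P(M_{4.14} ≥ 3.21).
P(M_{4.14} ≥ 3.21) = 2·P(B_{4.14} ≥ 3.21) = 2(1 − Φ(3.21/√4.14)) ≈ 0.1147

By the reflection principle for Brownian motion, P(M_t ≥ a) = 2 · P(B_t ≥ a) for a ≥ 0. Since B_t ~ N(0, t), P(B_t ≥ 3.21) = 1 − Φ(3.21/√t) = 1 − Φ(3.21/√4.14) = 1 − Φ(1.5776). So
  P(M_{4.14} ≥ 3.21) = 2(1 − Φ(1.5776)) ≈ 0.1147.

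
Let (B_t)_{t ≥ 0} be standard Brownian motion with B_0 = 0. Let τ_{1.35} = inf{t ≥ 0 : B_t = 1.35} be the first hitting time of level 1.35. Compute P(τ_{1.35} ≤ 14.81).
P(τ_{1.35} ≤ 14.81) = 2(1 − Φ(1.35/√14.81)) = 2(1 − Φ(0.3508)) ≈ 0.7257

By the reflection principle for standard BM, P(τ_b ≤ t) = 2 · P(B_t ≥ b). Since B_t ~ N(0, t), P(B_t ≥ 1.35) = 1 − Φ(1.35/√t) = 1 − Φ(1.35/√14.81) = 1 − Φ(0.3508) ≈ 0.36287. Doubling: P(τ_{1.35} ≤ 14.81) ≈ 2 · 0.36287 = 0.72574 ≈ 0.7257.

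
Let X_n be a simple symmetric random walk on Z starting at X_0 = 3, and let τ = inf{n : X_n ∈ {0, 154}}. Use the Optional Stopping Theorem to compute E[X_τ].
E[X_τ] = 3

X_n is a martingale and τ is a bounded-mean stopping time (indeed τ is finite a.s. with bounded expectation since the walk is in a bounded region). By the OST, E[X_τ] = E[X_0] = 3. Equivalently: E[X_τ] = 154 · P(hit 154 first) + 0 · P(hit 0 first) = 154 · (3/154) = 3.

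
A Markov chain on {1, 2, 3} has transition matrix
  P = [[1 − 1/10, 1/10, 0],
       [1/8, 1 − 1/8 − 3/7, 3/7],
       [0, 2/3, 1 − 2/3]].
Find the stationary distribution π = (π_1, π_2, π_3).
π = (35/81, 28/81, 2/9)

This is a birth-death chain on three states, which satisfies detailed balance: π_1 · P_{12} = π_2 · P_{21} and π_2 · P_{23} = π_3 · P_{32}.
From π_1 · 1/10 = π_2 · 1/8: π_2/π_1 = (1/10)/(1/8) = 4/5.
From π_2 · 3/7 = π_3 · 2/3: π_3/π_2 = (3/7)/(2/3) = 9/14.
Take π_1 proportional to 1; then unnormalized π = (1, 4/5, 18/35). Normalize by dividing by the sum 81/35:
  π = (35/81, 28/81, 2/9).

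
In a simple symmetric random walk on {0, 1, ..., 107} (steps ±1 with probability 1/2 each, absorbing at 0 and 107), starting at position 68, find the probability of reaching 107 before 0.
P(hit 107 before 0) = 68/107

Let u_k = P(hit 107 before 0 | start at k). Then u_0 = 0, u_107 = 1, and u_k = u_{k-1}/2 + u_{k+1}/2 for 1 ≤ k ≤ 106. This harmonic recurrence is solved by u_k = k/107, giving u_68 = 68/107.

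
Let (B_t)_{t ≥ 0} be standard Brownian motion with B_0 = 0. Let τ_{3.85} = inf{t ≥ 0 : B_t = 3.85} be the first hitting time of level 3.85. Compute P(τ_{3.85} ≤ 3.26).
P(τ_{3.85} ≤ 3.26) = 2(1 − Φ(3.85/√3.26)) = 2(1 − Φ(2.1323)) ≈ 0.0330

By the reflection principle for standard BM, P(τ_b ≤ t) = 2 · P(B_t ≥ b). Since B_t ~ N(0, t), P(B_t ≥ 3.85) = 1 − Φ(3.85/√t) = 1 − Φ(3.85/√3.26) = 1 − Φ(2.1323) ≈ 0.01649. Doubling: P(τ_{3.85} ≤ 3.26) ≈ 2 · 0.01649 = 0.03298 ≈ 0.0330.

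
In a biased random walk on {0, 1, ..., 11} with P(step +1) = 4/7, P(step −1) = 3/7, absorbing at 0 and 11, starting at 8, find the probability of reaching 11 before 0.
P(hit 11 before 0) = (1 − (3/4)^8) / (1 − (3/4)^11) = 3774400/4017157

Let u_k denote P(reach 11 before 0 | start at k). Boundary: u_0 = 0, u_11 = 1. Recurrence: u_k = 4/7·u_{k+1} + 3/7·u_{k-1} for 1 ≤ k ≤ 10. Try u_k = A + B·r^k with r = q/p = (3/7)/(4/7) = 3/4. Substitution satisfies the recurrence; boundary conditions give:
  u_k = (1 − r^k) / (1 − r^N) = (1 − (3/4)^8) / (1 − (3/4)^11) = 3774400/4017157.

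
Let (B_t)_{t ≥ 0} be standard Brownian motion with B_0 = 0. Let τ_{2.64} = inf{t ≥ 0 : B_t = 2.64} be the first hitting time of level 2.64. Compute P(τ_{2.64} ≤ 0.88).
P(τ_{2.64} ≤ 0.88) = 2(1 − Φ(2.64/√0.88)) = 2(1 − Φ(2.8142)) ≈ 0.0049

By the reflection principle for standard BM, P(τ_b ≤ t) = 2 · P(B_t ≥ b). Since B_t ~ N(0, t), P(B_t ≥ 2.64) = 1 − Φ(2.64/√t) = 1 − Φ(2.64/√0.88) = 1 − Φ(2.8142) ≈ 0.00244. Doubling: P(τ_{2.64} ≤ 0.88) ≈ 2 · 0.00244 = 0.00488 ≈ 0.0049.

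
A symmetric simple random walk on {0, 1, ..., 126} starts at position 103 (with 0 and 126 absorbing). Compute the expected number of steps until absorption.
E[τ | X_0 = 103] = 2369

Let v_k = E[τ | X_0 = k]. Boundary: v_0 = v_126 = 0. Recurrence: v_k = 1 + (v_{k-1} + v_{k+1})/2 for 1 ≤ k ≤ 125. The particular solution to v_k − (v_{k-1} + v_{k+1})/2 = 1 is v_k = −k^2. Adding homogeneous solution A + B k and matching boundaries gives v_k = k (126 − k). Substituting k = 103: v_103 = 103 · 23 = 2369.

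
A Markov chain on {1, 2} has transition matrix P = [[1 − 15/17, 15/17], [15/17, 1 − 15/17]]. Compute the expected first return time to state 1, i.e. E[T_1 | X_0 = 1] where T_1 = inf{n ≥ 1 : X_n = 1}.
E[T_1 | X_0 = 1] = 1/π_1 = 2

For an irreducible recurrent Markov chain with stationary distribution π, E[T_i | X_0 = i] = 1/π_i (Kac's formula). Here π_1 = (15/17)/(15/17 + 15/17) = (15/17)/(30/17) = 1/2, so E[T_1 | X_0 = 1] = 1/π_1 = (15/17 + 15/17)/(15/17) = (30/17)/(15/17) = 2.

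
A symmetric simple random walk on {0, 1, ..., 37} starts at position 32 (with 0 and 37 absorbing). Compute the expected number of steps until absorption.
E[τ | X_0 = 32] = 160

Let v_k = E[τ | X_0 = k]. Boundary: v_0 = v_37 = 0. Recurrence: v_k = 1 + (v_{k-1} + v_{k+1})/2 for 1 ≤ k ≤ 36. The particular solution to v_k − (v_{k-1} + v_{k+1})/2 = 1 is v_k = −k^2. Adding homogeneous solution A + B k and matching boundaries gives v_k = k (37 − k). Substituting k = 32: v_32 = 32 · 5 = 160.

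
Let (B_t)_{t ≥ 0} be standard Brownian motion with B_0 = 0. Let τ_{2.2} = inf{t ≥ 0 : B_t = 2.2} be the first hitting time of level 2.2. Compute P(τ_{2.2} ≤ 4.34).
P(τ_{2.2} ≤ 4.34) = 2(1 − Φ(2.2/√4.34)) = 2(1 − Φ(1.0560)) ≈ 0.2910

By the reflection principle for standard BM, P(τ_b ≤ t) = 2 · P(B_t ≥ b). Since B_t ~ N(0, t), P(B_t ≥ 2.2) = 1 − Φ(2.2/√t) = 1 − Φ(2.2/√4.34) = 1 − Φ(1.0560) ≈ 0.14548. Doubling: P(τ_{2.2} ≤ 4.34) ≈ 2 · 0.14548 = 0.29096 ≈ 0.2910.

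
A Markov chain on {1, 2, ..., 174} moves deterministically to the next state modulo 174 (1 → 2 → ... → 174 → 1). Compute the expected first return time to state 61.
E[T_61 | X_0 = 61] = 174

The chain cycles deterministically, so starting at state 61 it returns in exactly 174 steps. Equivalently, the stationary distribution is uniform π_j = 1/174 for every state j, so by Kac's formula E[T_61] = 1/π_61 = 174.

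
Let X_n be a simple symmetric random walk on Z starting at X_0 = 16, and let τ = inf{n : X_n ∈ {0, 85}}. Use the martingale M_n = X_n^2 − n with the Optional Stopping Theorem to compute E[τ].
E[τ] = 1104

M_n = X_n^2 − n is a martingale (since E[X_{n+1}^2 | F_n] = X_n^2 + 1). By OST (τ has finite mean in a bounded region), E[M_τ] = E[M_0] = X_0^2 − 0 = 16^2 = 256. Also E[M_τ] = E[X_τ^2] − E[τ]. The walk exits at 0 or 85, with P(hit 85 first) = 16/85, so E[X_τ^2] = 85^2 · 16/85 + 0 = 1360. Thus E[τ] = E[X_τ^2] − E[M_τ] = 1360 − 256 = 1104 = 16(85 − 16) = 1104.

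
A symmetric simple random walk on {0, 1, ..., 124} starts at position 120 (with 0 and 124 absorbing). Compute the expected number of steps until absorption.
E[τ | X_0 = 120] = 480

Let v_k = E[τ | X_0 = k]. Boundary: v_0 = v_124 = 0. Recurrence: v_k = 1 + (v_{k-1} + v_{k+1})/2 for 1 ≤ k ≤ 123. The particular solution to v_k − (v_{k-1} + v_{k+1})/2 = 1 is v_k = −k^2. Adding homogeneous solution A + B k and matching boundaries gives v_k = k (124 − k). Substituting k = 120: v_120 = 120 · 4 = 480.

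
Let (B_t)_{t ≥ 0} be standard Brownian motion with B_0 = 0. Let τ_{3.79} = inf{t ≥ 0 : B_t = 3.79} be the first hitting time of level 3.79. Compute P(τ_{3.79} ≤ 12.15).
P(τ_{3.79} ≤ 12.15) = 2(1 − Φ(3.79/√12.15)) = 2(1 − Φ(1.0873)) ≈ 0.2769

By the reflection principle for standard BM, P(τ_b ≤ t) = 2 · P(B_t ≥ b). Since B_t ~ N(0, t), P(B_t ≥ 3.79) = 1 − Φ(3.79/√t) = 1 − Φ(3.79/√12.15) = 1 − Φ(1.0873) ≈ 0.13845. Doubling: P(τ_{3.79} ≤ 12.15) ≈ 2 · 0.13845 = 0.27690 ≈ 0.2769.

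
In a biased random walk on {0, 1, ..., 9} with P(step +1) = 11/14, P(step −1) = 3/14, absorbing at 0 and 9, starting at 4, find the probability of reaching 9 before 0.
P(hit 9 before 0) = (1 − (3/11)^4) / (1 − (3/11)^9) = 293112820/294741001

Let u_k denote P(reach 9 before 0 | start at k). Boundary: u_0 = 0, u_9 = 1. Recurrence: u_k = 11/14·u_{k+1} + 3/14·u_{k-1} for 1 ≤ k ≤ 8. Try u_k = A + B·r^k with r = q/p = (3/14)/(11/14) = 3/11. Substitution satisfies the recurrence; boundary conditions give:
  u_k = (1 − r^k) / (1 − r^N) = (1 − (3/11)^4) / (1 − (3/11)^9) = 293112820/294741001.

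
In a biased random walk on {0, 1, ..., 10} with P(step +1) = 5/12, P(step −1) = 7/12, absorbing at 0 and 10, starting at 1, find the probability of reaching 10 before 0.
P(hit 10 before 0) = (1 − (7/5)^1) / (1 − (7/5)^10) = 1953125/136354812

Let u_k denote P(reach 10 before 0 | start at k). Boundary: u_0 = 0, u_10 = 1. Recurrence: u_k = 5/12·u_{k+1} + 7/12·u_{k-1} for 1 ≤ k ≤ 9. Try u_k = A + B·r^k with r = q/p = (7/12)/(5/12) = 7/5. Substitution satisfies the recurrence; boundary conditions give:
  u_k = (1 − r^k) / (1 − r^N) = (1 − (7/5)^1) / (1 − (7/5)^10) = 1953125/136354812.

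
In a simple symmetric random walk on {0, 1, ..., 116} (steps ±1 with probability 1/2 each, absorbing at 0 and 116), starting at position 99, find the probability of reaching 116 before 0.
P(hit 116 before 0) = 99/116

Let u_k = P(hit 116 before 0 | start at k). Then u_0 = 0, u_116 = 1, and u_k = u_{k-1}/2 + u_{k+1}/2 for 1 ≤ k ≤ 115. This harmonic recurrence is solved by u_k = k/116, giving u_99 = 99/116.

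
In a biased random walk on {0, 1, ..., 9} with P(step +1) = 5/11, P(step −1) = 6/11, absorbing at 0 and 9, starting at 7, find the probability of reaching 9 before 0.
P(hit 9 before 0) = (1 − (6/5)^7) / (1 − (6/5)^9) = 5045275/8124571

Let u_k denote P(reach 9 before 0 | start at k). Boundary: u_0 = 0, u_9 = 1. Recurrence: u_k = 5/11·u_{k+1} + 6/11·u_{k-1} for 1 ≤ k ≤ 8. Try u_k = A + B·r^k with r = q/p = (6/11)/(5/11) = 6/5. Substitution satisfies the recurrence; boundary conditions give:
  u_k = (1 − r^k) / (1 − r^N) = (1 − (6/5)^7) / (1 − (6/5)^9) = 5045275/8124571.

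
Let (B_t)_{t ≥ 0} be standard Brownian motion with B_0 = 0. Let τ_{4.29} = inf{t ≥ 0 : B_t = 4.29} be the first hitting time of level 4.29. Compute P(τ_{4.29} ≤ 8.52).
P(τ_{4.29} ≤ 8.52) = 2(1 − Φ(4.29/√8.52)) = 2(1 − Φ(1.4697)) ≈ 0.1416

By the reflection principle for standard BM, P(τ_b ≤ t) = 2 · P(B_t ≥ b). Since B_t ~ N(0, t), P(B_t ≥ 4.29) = 1 − Φ(4.29/√t) = 1 − Φ(4.29/√8.52) = 1 − Φ(1.4697) ≈ 0.07082. Doubling: P(τ_{4.29} ≤ 8.52) ≈ 2 · 0.07082 = 0.14164 ≈ 0.1416.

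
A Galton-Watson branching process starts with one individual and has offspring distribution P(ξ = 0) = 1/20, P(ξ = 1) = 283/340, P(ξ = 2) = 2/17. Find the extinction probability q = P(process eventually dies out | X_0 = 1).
q = 17/40

The pgf is f(s) = 1/20 + 283/340·s + 2/17·s². The extinction probability q is the smallest fixed point of f in [0, 1]. Setting s = f(s):
  2/17·s² + (283/340 − 1)·s + 1/20 = 0
  2/17·s² − (1/20 + 2/17)·s + 1/20 = 0
which factors as (s − 1)·(2/17·s − 1/20) = 0, giving roots s = 1 and s = (1/20)/(2/17) = 17/40.
Mean offspring μ = 283/340 + 2·2/17 = 363/340 > 1 (supercritical), so q < 1. The extinction probability is the smaller root: q = (1/20)/(2/17) = 17/40.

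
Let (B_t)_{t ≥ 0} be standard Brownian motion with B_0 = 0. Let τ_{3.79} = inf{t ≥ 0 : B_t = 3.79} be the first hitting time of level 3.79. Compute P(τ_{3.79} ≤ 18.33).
P(τ_{3.79} ≤ 18.33) = 2(1 − Φ(3.79/√18.33)) = 2(1 − Φ(0.8852)) ≈ 0.3760

By the reflection principle for standard BM, P(τ_b ≤ t) = 2 · P(B_t ≥ b). Since B_t ~ N(0, t), P(B_t ≥ 3.79) = 1 − Φ(3.79/√t) = 1 − Φ(3.79/√18.33) = 1 − Φ(0.8852) ≈ 0.18802. Doubling: P(τ_{3.79} ≤ 18.33) ≈ 2 · 0.18802 = 0.37604 ≈ 0.3760.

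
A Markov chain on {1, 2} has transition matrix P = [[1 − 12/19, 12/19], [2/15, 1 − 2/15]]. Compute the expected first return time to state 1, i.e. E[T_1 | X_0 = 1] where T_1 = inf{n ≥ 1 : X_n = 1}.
E[T_1 | X_0 = 1] = 1/π_1 = 109/19

For an irreducible recurrent Markov chain with stationary distribution π, E[T_i | X_0 = i] = 1/π_i (Kac's formula). Here π_1 = (2/15)/(12/19 + 2/15) = (2/15)/(218/285) = 19/109, so E[T_1 | X_0 = 1] = 1/π_1 = (12/19 + 2/15)/(2/15) = (218/285)/(2/15) = 109/19.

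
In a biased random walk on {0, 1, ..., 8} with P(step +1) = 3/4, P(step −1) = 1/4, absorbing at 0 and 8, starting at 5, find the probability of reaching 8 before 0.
P(hit 8 before 0) = (1 − (1/3)^5) / (1 − (1/3)^8) = 3267/3280

Let u_k denote P(reach 8 before 0 | start at k). Boundary: u_0 = 0, u_8 = 1. Recurrence: u_k = 3/4·u_{k+1} + 1/4·u_{k-1} for 1 ≤ k ≤ 7. Try u_k = A + B·r^k with r = q/p = (1/4)/(3/4) = 1/3. Substitution satisfies the recurrence; boundary conditions give:
  u_k = (1 − r^k) / (1 − r^N) = (1 − (1/3)^5) / (1 − (1/3)^8) = 3267/3280.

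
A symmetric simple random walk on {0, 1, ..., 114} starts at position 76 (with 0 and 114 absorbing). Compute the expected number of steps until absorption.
E[τ | X_0 = 76] = 2888

Let v_k = E[τ | X_0 = k]. Boundary: v_0 = v_114 = 0. Recurrence: v_k = 1 + (v_{k-1} + v_{k+1})/2 for 1 ≤ k ≤ 113. The particular solution to v_k − (v_{k-1} + v_{k+1})/2 = 1 is v_k = −k^2. Adding homogeneous solution A + B k and matching boundaries gives v_k = k (114 − k). Substituting k = 76: v_76 = 76 · 38 = 2888.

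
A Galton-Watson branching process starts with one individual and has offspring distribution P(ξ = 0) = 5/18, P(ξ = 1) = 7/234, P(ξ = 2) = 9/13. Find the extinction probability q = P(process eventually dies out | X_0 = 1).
q = 65/162

The pgf is f(s) = 5/18 + 7/234·s + 9/13·s². The extinction probability q is the smallest fixed point of f in [0, 1]. Setting s = f(s):
  9/13·s² + (7/234 − 1)·s + 5/18 = 0
  9/13·s² − (5/18 + 9/13)·s + 5/18 = 0
which factors as (s − 1)·(9/13·s − 5/18) = 0, giving roots s = 1 and s = (5/18)/(9/13) = 65/162.
Mean offspring μ = 7/234 + 2·9/13 = 331/234 > 1 (supercritical), so q < 1. The extinction probability is the smaller root: q = (5/18)/(9/13) = 65/162.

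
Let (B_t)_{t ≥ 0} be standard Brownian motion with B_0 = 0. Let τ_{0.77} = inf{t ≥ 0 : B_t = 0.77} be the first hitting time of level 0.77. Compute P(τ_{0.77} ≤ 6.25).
P(τ_{0.77} ≤ 6.25) = 2(1 − Φ(0.77/√6.25)) = 2(1 − Φ(0.3080)) ≈ 0.7581

By the reflection principle for standard BM, P(τ_b ≤ t) = 2 · P(B_t ≥ b). Since B_t ~ N(0, t), P(B_t ≥ 0.77) = 1 − Φ(0.77/√t) = 1 − Φ(0.77/√6.25) = 1 − Φ(0.3080) ≈ 0.37904. Doubling: P(τ_{0.77} ≤ 6.25) ≈ 2 · 0.37904 = 0.75808 ≈ 0.7581.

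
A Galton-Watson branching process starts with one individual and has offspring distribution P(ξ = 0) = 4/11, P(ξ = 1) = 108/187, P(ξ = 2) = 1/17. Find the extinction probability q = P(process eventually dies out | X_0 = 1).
q = 1

Mean offspring μ = 0·4/11 + 1·108/187 + 2·1/17 = 130/187 ≤ 1. For μ ≤ 1 with offspring not concentrated at 1, the Galton-Watson process goes extinct almost surely, so q = 1.
(Algebraic check: The pgf is f(s) = 4/11 + 108/187·s + 1/17·s². The extinction probability q is the smallest fixed point of f in [0, 1]. Setting s = f(s):
  1/17·s² + (108/187 − 1)·s + 4/11 = 0
  1/17·s² − (4/11 + 1/17)·s + 4/11 = 0
which factors as (s − 1)·(1/17·s − 4/11) = 0, giving roots s = 1 and s = (4/11)/(1/17) = 68/11. Since 68/11 ≥ 1, the smallest root in [0, 1] is s = 1.)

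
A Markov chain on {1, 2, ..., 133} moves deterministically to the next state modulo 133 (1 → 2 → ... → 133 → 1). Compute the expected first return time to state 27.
E[T_27 | X_0 = 27] = 133

The chain cycles deterministically, so starting at state 27 it returns in exactly 133 steps. Equivalently, the stationary distribution is uniform π_j = 1/133 for every state j, so by Kac's formula E[T_27] = 1/π_27 = 133.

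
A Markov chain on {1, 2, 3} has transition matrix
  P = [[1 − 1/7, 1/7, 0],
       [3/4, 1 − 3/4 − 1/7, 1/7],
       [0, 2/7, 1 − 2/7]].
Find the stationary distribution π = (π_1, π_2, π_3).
π = (7/9, 4/27, 2/27)

This is a birth-death chain on three states, which satisfies detailed balance: π_1 · P_{12} = π_2 · P_{21} and π_2 · P_{23} = π_3 · P_{32}.
From π_1 · 1/7 = π_2 · 3/4: π_2/π_1 = (1/7)/(3/4) = 4/21.
From π_2 · 1/7 = π_3 · 2/7: π_3/π_2 = (1/7)/(2/7) = 1/2.
Take π_1 proportional to 1; then unnormalized π = (1, 4/21, 2/21). Normalize by dividing by the sum 9/7:
  π = (7/9, 4/27, 2/27).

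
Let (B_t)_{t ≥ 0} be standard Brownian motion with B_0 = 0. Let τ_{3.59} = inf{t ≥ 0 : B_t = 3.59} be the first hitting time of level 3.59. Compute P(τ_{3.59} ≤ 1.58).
P(τ_{3.59} ≤ 1.58) = 2(1 − Φ(3.59/√1.58)) = 2(1 − Φ(2.8561)) ≈ 0.0043

By the reflection principle for standard BM, P(τ_b ≤ t) = 2 · P(B_t ≥ b). Since B_t ~ N(0, t), P(B_t ≥ 3.59) = 1 − Φ(3.59/√t) = 1 − Φ(3.59/√1.58) = 1 − Φ(2.8561) ≈ 0.00214. Doubling: P(τ_{3.59} ≤ 1.58) ≈ 2 · 0.00214 = 0.00428 ≈ 0.0043.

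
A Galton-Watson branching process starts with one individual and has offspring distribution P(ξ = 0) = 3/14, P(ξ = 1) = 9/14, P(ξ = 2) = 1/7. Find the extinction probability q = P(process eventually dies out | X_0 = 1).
q = 1

Mean offspring μ = 0·3/14 + 1·9/14 + 2·1/7 = 13/14 ≤ 1. For μ ≤ 1 with offspring not concentrated at 1, the Galton-Watson process goes extinct almost surely, so q = 1.
(Algebraic check: The pgf is f(s) = 3/14 + 9/14·s + 1/7·s². The extinction probability q is the smallest fixed point of f in [0, 1]. Setting s = f(s):
  1/7·s² + (9/14 − 1)·s + 3/14 = 0
  1/7·s² − (3/14 + 1/7)·s + 3/14 = 0
which factors as (s − 1)·(1/7·s − 3/14) = 0, giving roots s = 1 and s = (3/14)/(1/7) = 3/2. Since 3/2 ≥ 1, the smallest root in [0, 1] is s = 1.)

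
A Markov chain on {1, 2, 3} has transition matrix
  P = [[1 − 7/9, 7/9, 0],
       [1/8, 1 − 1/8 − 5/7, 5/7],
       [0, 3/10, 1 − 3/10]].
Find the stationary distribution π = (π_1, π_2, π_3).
π = (27/595, 24/85, 80/119)

This is a birth-death chain on three states, which satisfies detailed balance: π_1 · P_{12} = π_2 · P_{21} and π_2 · P_{23} = π_3 · P_{32}.
From π_1 · 7/9 = π_2 · 1/8: π_2/π_1 = (7/9)/(1/8) = 56/9.
From π_2 · 5/7 = π_3 · 3/10: π_3/π_2 = (5/7)/(3/10) = 50/21.
Take π_1 proportional to 1; then unnormalized π = (1, 56/9, 400/27). Normalize by dividing by the sum 595/27:
  π = (27/595, 24/85, 80/119).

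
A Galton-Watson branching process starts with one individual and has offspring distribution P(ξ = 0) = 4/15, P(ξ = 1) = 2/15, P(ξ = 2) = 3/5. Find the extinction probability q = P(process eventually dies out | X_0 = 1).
q = 4/9

The pgf is f(s) = 4/15 + 2/15·s + 3/5·s². The extinction probability q is the smallest fixed point of f in [0, 1]. Setting s = f(s):
  3/5·s² + (2/15 − 1)·s + 4/15 = 0
  3/5·s² − (4/15 + 3/5)·s + 4/15 = 0
which factors as (s − 1)·(3/5·s − 4/15) = 0, giving roots s = 1 and s = (4/15)/(3/5) = 4/9.
Mean offspring μ = 2/15 + 2·3/5 = 4/3 > 1 (supercritical), so q < 1. The extinction probability is the smaller root: q = (4/15)/(3/5) = 4/9.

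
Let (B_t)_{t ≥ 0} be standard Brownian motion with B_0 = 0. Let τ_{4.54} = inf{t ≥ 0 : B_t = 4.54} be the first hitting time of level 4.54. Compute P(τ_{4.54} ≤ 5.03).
P(τ_{4.54} ≤ 5.03) = 2(1 − Φ(4.54/√5.03)) = 2(1 − Φ(2.0243)) ≈ 0.0429

By the reflection principle for standard BM, P(τ_b ≤ t) = 2 · P(B_t ≥ b). Since B_t ~ N(0, t), P(B_t ≥ 4.54) = 1 − Φ(4.54/√t) = 1 − Φ(4.54/√5.03) = 1 − Φ(2.0243) ≈ 0.02147. Doubling: P(τ_{4.54} ≤ 5.03) ≈ 2 · 0.02147 = 0.04294 ≈ 0.0429.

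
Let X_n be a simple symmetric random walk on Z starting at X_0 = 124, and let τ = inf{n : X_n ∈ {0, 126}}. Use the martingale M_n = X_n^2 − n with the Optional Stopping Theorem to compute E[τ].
E[τ] = 248

M_n = X_n^2 − n is a martingale (since E[X_{n+1}^2 | F_n] = X_n^2 + 1). By OST (τ has finite mean in a bounded region), E[M_τ] = E[M_0] = X_0^2 − 0 = 124^2 = 15376. Also E[M_τ] = E[X_τ^2] − E[τ]. The walk exits at 0 or 126, with P(hit 126 first) = 124/126, so E[X_τ^2] = 126^2 · 124/126 + 0 = 15624. Thus E[τ] = E[X_τ^2] − E[M_τ] = 15624 − 15376 = 248 = 124(126 − 124) = 248.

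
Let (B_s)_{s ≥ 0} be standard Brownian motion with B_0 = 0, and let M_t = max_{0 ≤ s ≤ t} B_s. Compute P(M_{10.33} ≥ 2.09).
P(M_{10.33} ≥ 2.09) = 2·P(B_{10.33} ≥ 2.09) = 2(1 − Φ(2.09/√10.33)) ≈ 0.5155

By the reflection principle for Brownian motion, P(M_t ≥ a) = 2 · P(B_t ≥ a) for a ≥ 0. Since B_t ~ N(0, t), P(B_t ≥ 2.09) = 1 − Φ(2.09/√t) = 1 − Φ(2.09/√10.33) = 1 − Φ(0.6503). So
  P(M_{10.33} ≥ 2.09) = 2(1 − Φ(0.6503)) ≈ 0.5155.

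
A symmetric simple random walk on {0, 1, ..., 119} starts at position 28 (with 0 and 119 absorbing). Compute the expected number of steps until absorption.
E[τ | X_0 = 28] = 2548

Let v_k = E[τ | X_0 = k]. Boundary: v_0 = v_119 = 0. Recurrence: v_k = 1 + (v_{k-1} + v_{k+1})/2 for 1 ≤ k ≤ 118. The particular solution to v_k − (v_{k-1} + v_{k+1})/2 = 1 is v_k = −k^2. Adding homogeneous solution A + B k and matching boundaries gives v_k = k (119 − k). Substituting k = 28: v_28 = 28 · 91 = 2548.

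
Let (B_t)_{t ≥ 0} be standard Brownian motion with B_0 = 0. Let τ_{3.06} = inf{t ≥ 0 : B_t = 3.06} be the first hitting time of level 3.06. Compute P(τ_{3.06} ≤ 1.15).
P(τ_{3.06} ≤ 1.15) = 2(1 − Φ(3.06/√1.15)) = 2(1 − Φ(2.8535)) ≈ 0.0043

By the reflection principle for standard BM, P(τ_b ≤ t) = 2 · P(B_t ≥ b). Since B_t ~ N(0, t), P(B_t ≥ 3.06) = 1 − Φ(3.06/√t) = 1 − Φ(3.06/√1.15) = 1 − Φ(2.8535) ≈ 0.00216. Doubling: P(τ_{3.06} ≤ 1.15) ≈ 2 · 0.00216 = 0.00432 ≈ 0.0043.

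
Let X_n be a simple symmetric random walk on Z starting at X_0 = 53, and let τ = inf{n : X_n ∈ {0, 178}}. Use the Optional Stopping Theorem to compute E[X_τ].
E[X_τ] = 53

X_n is a martingale and τ is a bounded-mean stopping time (indeed τ is finite a.s. with bounded expectation since the walk is in a bounded region). By the OST, E[X_τ] = E[X_0] = 53. Equivalently: E[X_τ] = 178 · P(hit 178 first) + 0 · P(hit 0 first) = 178 · (53/178) = 53.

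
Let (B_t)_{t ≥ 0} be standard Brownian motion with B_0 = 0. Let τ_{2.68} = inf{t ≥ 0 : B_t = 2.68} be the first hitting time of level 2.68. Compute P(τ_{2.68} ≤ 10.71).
P(τ_{2.68} ≤ 10.71) = 2(1 − Φ(2.68/√10.71)) = 2(1 − Φ(0.8189)) ≈ 0.4128

By the reflection principle for standard BM, P(τ_b ≤ t) = 2 · P(B_t ≥ b). Since B_t ~ N(0, t), P(B_t ≥ 2.68) = 1 − Φ(2.68/√t) = 1 − Φ(2.68/√10.71) = 1 − Φ(0.8189) ≈ 0.20642. Doubling: P(τ_{2.68} ≤ 10.71) ≈ 2 · 0.20642 = 0.41284 ≈ 0.4128.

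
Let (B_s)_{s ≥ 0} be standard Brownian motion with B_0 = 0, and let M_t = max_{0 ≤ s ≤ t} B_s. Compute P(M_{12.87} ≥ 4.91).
P(M_{12.87} ≥ 4.91) = 2·P(B_{12.87} ≥ 4.91) = 2(1 − Φ(4.91/√12.87)) ≈ 0.1711

By the reflection principle for Brownian motion, P(M_t ≥ a) = 2 · P(B_t ≥ a) for a ≥ 0. Since B_t ~ N(0, t), P(B_t ≥ 4.91) = 1 − Φ(4.91/√t) = 1 − Φ(4.91/√12.87) = 1 − Φ(1.3686). So
  P(M_{12.87} ≥ 4.91) = 2(1 − Φ(1.3686)) ≈ 0.1711.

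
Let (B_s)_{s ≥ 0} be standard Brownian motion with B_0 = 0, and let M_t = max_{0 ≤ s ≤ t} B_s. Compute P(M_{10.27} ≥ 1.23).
P(M_{10.27} ≥ 1.23) = 2·P(B_{10.27} ≥ 1.23) = 2(1 − Φ(1.23/√10.27)) ≈ 0.7011

By the reflection principle for Brownian motion, P(M_t ≥ a) = 2 · P(B_t ≥ a) for a ≥ 0. Since B_t ~ N(0, t), P(B_t ≥ 1.23) = 1 − Φ(1.23/√t) = 1 − Φ(1.23/√10.27) = 1 − Φ(0.3838). So
  P(M_{10.27} ≥ 1.23) = 2(1 − Φ(0.3838)) ≈ 0.7011.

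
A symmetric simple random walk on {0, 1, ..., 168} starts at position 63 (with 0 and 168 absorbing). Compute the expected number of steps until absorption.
E[τ | X_0 = 63] = 6615

Let v_k = E[τ | X_0 = k]. Boundary: v_0 = v_168 = 0. Recurrence: v_k = 1 + (v_{k-1} + v_{k+1})/2 for 1 ≤ k ≤ 167. The particular solution to v_k − (v_{k-1} + v_{k+1})/2 = 1 is v_k = −k^2. Adding homogeneous solution A + B k and matching boundaries gives v_k = k (168 − k). Substituting k = 63: v_63 = 63 · 105 = 6615.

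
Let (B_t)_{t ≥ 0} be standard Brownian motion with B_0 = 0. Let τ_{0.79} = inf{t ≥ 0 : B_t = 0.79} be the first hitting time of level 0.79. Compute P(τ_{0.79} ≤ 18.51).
P(τ_{0.79} ≤ 18.51) = 2(1 − Φ(0.79/√18.51)) = 2(1 − Φ(0.1836)) ≈ 0.8543

By the reflection principle for standard BM, P(τ_b ≤ t) = 2 · P(B_t ≥ b). Since B_t ~ N(0, t), P(B_t ≥ 0.79) = 1 − Φ(0.79/√t) = 1 − Φ(0.79/√18.51) = 1 − Φ(0.1836) ≈ 0.42716. Doubling: P(τ_{0.79} ≤ 18.51) ≈ 2 · 0.42716 = 0.85432 ≈ 0.8543.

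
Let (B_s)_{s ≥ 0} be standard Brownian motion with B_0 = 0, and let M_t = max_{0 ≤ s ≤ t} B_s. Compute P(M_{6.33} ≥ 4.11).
P(M_{6.33} ≥ 4.11) = 2·P(B_{6.33} ≥ 4.11) = 2(1 − Φ(4.11/√6.33)) ≈ 0.1023

By the reflection principle for Brownian motion, P(M_t ≥ a) = 2 · P(B_t ≥ a) for a ≥ 0. Since B_t ~ N(0, t), P(B_t ≥ 4.11) = 1 − Φ(4.11/√t) = 1 − Φ(4.11/√6.33) = 1 − Φ(1.6336). So
  P(M_{6.33} ≥ 4.11) = 2(1 − Φ(1.6336)) ≈ 0.1023.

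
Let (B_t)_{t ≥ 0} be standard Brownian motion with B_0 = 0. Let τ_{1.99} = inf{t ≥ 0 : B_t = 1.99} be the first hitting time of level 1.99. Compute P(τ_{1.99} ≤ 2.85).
P(τ_{1.99} ≤ 2.85) = 2(1 − Φ(1.99/√2.85)) = 2(1 − Φ(1.1788)) ≈ 0.2385

By the reflection principle for standard BM, P(τ_b ≤ t) = 2 · P(B_t ≥ b). Since B_t ~ N(0, t), P(B_t ≥ 1.99) = 1 − Φ(1.99/√t) = 1 − Φ(1.99/√2.85) = 1 − Φ(1.1788) ≈ 0.11924. Doubling: P(τ_{1.99} ≤ 2.85) ≈ 2 · 0.11924 = 0.23848 ≈ 0.2385.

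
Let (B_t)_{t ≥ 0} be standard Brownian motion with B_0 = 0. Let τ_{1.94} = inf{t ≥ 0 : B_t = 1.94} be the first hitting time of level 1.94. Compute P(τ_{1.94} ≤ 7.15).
P(τ_{1.94} ≤ 7.15) = 2(1 − Φ(1.94/√7.15)) = 2(1 − Φ(0.7255)) ≈ 0.4681

By the reflection principle for standard BM, P(τ_b ≤ t) = 2 · P(B_t ≥ b). Since B_t ~ N(0, t), P(B_t ≥ 1.94) = 1 − Φ(1.94/√t) = 1 − Φ(1.94/√7.15) = 1 − Φ(0.7255) ≈ 0.23407. Doubling: P(τ_{1.94} ≤ 7.15) ≈ 2 · 0.23407 = 0.46814 ≈ 0.4681.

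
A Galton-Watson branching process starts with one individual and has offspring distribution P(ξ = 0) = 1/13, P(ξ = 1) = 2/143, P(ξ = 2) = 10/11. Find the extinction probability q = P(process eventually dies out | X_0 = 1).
q = 11/130

The pgf is f(s) = 1/13 + 2/143·s + 10/11·s². The extinction probability q is the smallest fixed point of f in [0, 1]. Setting s = f(s):
  10/11·s² + (2/143 − 1)·s + 1/13 = 0
  10/11·s² − (1/13 + 10/11)·s + 1/13 = 0
which factors as (s − 1)·(10/11·s − 1/13) = 0, giving roots s = 1 and s = (1/13)/(10/11) = 11/130.
Mean offspring μ = 2/143 + 2·10/11 = 262/143 > 1 (supercritical), so q < 1. The extinction probability is the smaller root: q = (1/13)/(10/11) = 11/130.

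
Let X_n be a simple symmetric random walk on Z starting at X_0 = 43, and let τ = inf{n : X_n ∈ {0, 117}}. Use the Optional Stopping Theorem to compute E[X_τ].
E[X_τ] = 43

X_n is a martingale and τ is a bounded-mean stopping time (indeed τ is finite a.s. with bounded expectation since the walk is in a bounded region). By the OST, E[X_τ] = E[X_0] = 43. Equivalently: E[X_τ] = 117 · P(hit 117 first) + 0 · P(hit 0 first) = 117 · (43/117) = 43.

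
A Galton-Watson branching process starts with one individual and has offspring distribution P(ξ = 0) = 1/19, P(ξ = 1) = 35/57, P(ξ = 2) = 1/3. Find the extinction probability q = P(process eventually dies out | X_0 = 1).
q = 3/19

The pgf is f(s) = 1/19 + 35/57·s + 1/3·s². The extinction probability q is the smallest fixed point of f in [0, 1]. Setting s = f(s):
  1/3·s² + (35/57 − 1)·s + 1/19 = 0
  1/3·s² − (1/19 + 1/3)·s + 1/19 = 0
which factors as (s − 1)·(1/3·s − 1/19) = 0, giving roots s = 1 and s = (1/19)/(1/3) = 3/19.
Mean offspring μ = 35/57 + 2·1/3 = 73/57 > 1 (supercritical), so q < 1. The extinction probability is the smaller root: q = (1/19)/(1/3) = 3/19.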